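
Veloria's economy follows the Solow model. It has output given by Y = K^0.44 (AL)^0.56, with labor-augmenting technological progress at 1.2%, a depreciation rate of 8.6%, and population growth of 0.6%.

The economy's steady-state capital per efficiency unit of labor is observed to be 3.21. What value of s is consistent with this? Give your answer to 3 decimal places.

s ≈ 0.200

In steady state, investment equals break-even investment: s·k^α = (n + g + δ)·k.
So s / (n + g + δ) = (k*)^(1−α) = 3.21^0.56 = 1.9215.
Therefore s = 1.9215 × (n + g + δ) = 1.9215 × 0.104 = 0.1998.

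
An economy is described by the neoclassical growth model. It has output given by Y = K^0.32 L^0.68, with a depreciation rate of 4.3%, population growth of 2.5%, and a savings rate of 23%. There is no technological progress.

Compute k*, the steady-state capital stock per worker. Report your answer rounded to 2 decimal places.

k* ≈ 6.00

At the steady state, Δk = 0, so s·k^α = (n + δ)·k.
Dividing both sides by k: k^(1−α) = s / (n + δ).
k^0.68 = 0.23 / (0.025 + 0.043) = 0.23 / 0.068 = 3.3824
k* = 3.3824^(1/0.68) ≈ 6.0017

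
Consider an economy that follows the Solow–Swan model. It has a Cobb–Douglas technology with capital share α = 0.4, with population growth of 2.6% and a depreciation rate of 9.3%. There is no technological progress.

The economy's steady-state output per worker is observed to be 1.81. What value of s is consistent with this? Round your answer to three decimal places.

s ≈ 0.290

In steady state, investment equals break-even investment: s·k^α = (n + δ)·k.
Since y* = [s/(n + δ)]^(α/(1−α)), we have s/(n + δ) = (y*)^((1−α)/α) = 1.81^1.5 = 2.4351.
Therefore s = 2.4351 × (n + δ) = 2.4351 × 0.119 = 0.2898.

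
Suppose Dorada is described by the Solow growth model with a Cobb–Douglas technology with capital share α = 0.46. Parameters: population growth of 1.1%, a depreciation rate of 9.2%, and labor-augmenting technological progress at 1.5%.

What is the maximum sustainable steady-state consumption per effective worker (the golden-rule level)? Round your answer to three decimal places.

At the golden rule, f'(k) = n + g + δ, so α·k^(α−1) = n + g + δ and k_gold = (α/(n + g + δ))^(1/(1−α)).
k_gold = (0.46/0.118)^(1/0.54) = 3.8983^1.8519 ≈ 12.4234
c_gold = f(k_gold) − (n + g + δ)·k_gold = 3.1868 − 0.118×12.4234 ≈ 1.7208

c_gold ≈ 1.721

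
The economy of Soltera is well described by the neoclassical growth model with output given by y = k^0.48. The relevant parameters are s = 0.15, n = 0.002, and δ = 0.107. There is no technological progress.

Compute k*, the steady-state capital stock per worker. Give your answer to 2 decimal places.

k* = 1.85

Steady state requires s·f(k) = (n + δ)·k, i.e. s·k^α = (n + δ)·k.
Dividing both sides by k: k^(1−α) = s / (n + δ).
k^0.52 = 0.15 / (0.002 + 0.107) = 0.15 / 0.109 = 1.3761
k* = 1.3761^(1/0.52) ≈ 1.8477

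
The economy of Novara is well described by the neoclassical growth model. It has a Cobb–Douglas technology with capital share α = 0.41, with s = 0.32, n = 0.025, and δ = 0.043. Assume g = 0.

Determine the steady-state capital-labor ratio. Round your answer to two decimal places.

In steady state, investment equals break-even investment: s·k^α = (n + δ)·k.
Rearranging, k^(1−α) = s / (n + δ).
k^0.59 = 0.32 / (0.025 + 0.043) = 0.32 / 0.068 = 4.7059
k* = 4.7059^(1/0.59) ≈ 13.8061

k* ≈ 13.81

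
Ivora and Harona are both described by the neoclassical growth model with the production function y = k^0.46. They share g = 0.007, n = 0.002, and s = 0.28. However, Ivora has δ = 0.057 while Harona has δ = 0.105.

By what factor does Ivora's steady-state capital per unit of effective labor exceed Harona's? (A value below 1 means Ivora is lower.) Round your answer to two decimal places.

ratio ≈ 2.75

Steady-state k* = [s/(n + g + δ)]^(1/(1−α)), so the ratio is [ (s_I/(n + g + δ)_I) / (s_H/(n + g + δ)_H) ]^1.8519.
s_I/(n + g + δ)_I = 0.28/0.066 = 4.2424; s_H/(n + g + δ)_H = 0.28/0.114 = 2.4561.
Ratio = (4.2424/2.4561)^1.8519 = 1.7273^1.8519 ≈ 2.7516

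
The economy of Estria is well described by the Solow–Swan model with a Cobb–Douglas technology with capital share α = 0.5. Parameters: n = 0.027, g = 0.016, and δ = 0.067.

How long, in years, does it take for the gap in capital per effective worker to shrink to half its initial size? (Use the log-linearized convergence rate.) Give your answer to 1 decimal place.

half-life ≈ 12.6 years

Near the steady state the convergence rate is λ = (1 − α)(n + g + δ).
λ = (1 − 0.5) × 0.110 = 0.5 × 0.110 = 0.0550
Half-life = ln 2 / λ = 0.6931 / 0.0550 ≈ 12.60 years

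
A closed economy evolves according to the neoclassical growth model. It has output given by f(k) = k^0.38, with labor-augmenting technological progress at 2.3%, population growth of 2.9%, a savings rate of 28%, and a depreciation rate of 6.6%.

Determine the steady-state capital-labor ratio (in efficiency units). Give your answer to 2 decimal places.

k* = 4.03

In steady state, investment equals break-even investment: s·k^α = (n + g + δ)·k.
Dividing both sides by k: k^(1−α) = s / (n + g + δ).
k^0.62 = 0.28 / (0.029 + 0.023 + 0.066) = 0.28 / 0.118 = 2.3729
k* = 2.3729^(1/0.62) ≈ 4.0299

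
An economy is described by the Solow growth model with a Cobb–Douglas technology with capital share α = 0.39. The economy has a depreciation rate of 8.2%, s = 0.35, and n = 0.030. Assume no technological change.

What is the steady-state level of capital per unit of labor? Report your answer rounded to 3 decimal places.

At the steady state, Δk = 0, so s·k^α = (n + δ)·k.
Rearranging, k^(1−α) = s / (n + δ).
k^0.61 = 0.35 / (0.030 + 0.082) = 0.35 / 0.112 = 3.1250
k* = 3.1250^(1/0.61) ≈ 6.4748

k* = 6.475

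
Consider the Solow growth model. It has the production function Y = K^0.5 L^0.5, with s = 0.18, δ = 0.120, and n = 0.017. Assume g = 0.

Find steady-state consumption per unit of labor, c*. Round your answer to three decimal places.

Steady state requires s·f(k) = (n + δ)·k, i.e. s·k^α = (n + δ)·k.
Rearranging, k^(1−α) = s / (n + δ).
k^0.5 = 0.18 / (0.017 + 0.120) = 0.18 / 0.137 = 1.3139
k* = 1.3139^(1/0.5) ≈ 1.7263
y* = (k*)^α = 1.7263^0.5 ≈ 1.3139
c* = (1 − s)·y* = (1 − 0.18) × 1.3139 ≈ 1.0774

c* ≈ 1.077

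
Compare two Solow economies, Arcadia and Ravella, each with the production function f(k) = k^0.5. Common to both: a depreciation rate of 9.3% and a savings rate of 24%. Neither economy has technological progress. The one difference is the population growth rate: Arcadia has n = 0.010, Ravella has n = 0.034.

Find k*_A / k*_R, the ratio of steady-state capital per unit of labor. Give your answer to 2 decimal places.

Steady-state k* = [s/(n + δ)]^(1/(1−α)), so the ratio is [ (s_A/(n + δ)_A) / (s_R/(n + δ)_R) ]^2.
s_A/(n + δ)_A = 0.24/0.103 = 2.3301; s_R/(n + δ)_R = 0.24/0.127 = 1.8898.
Ratio = (2.3301/1.8898)^2 = 1.2330^2 ≈ 1.5203

ratio ≈ 1.52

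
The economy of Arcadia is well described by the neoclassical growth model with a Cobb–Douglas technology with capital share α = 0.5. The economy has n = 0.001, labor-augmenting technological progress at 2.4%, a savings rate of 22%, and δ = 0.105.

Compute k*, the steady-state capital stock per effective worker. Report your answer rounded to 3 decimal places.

Steady state requires s·f(k) = (n + g + δ)·k, i.e. s·k^α = (n + g + δ)·k.
Rearranging, k^(1−α) = s / (n + g + δ).
k^0.5 = 0.22 / (0.001 + 0.024 + 0.105) = 0.22 / 0.130 = 1.6923
k* = 1.6923^(1/0.5) ≈ 2.8639

k* ≈ 2.864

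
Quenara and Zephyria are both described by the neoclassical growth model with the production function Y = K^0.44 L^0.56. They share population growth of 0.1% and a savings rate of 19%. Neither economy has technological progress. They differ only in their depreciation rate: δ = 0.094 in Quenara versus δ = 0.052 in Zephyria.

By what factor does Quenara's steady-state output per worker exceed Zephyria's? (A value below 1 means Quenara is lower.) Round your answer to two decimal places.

y*_Q / y*_Z ≈ 0.63

Steady-state y* = [s/(n + δ)]^(α/(1−α)), so the ratio is [ (s_Q/(n + δ)_Q) / (s_Z/(n + δ)_Z) ]^0.7857.
s_Q/(n + δ)_Q = 0.19/0.095 = 2.0000; s_Z/(n + δ)_Z = 0.19/0.053 = 3.5849.
Ratio = (2.0000/3.5849)^0.7857 = 0.5579^0.7857 ≈ 0.6322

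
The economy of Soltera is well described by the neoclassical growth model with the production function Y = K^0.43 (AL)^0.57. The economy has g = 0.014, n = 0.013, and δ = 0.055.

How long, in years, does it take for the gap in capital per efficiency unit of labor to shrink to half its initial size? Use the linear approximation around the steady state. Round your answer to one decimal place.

Near the steady state the convergence rate is λ = (1 − α)(n + g + δ).
λ = (1 − 0.43) × 0.082 = 0.57 × 0.082 = 0.04674
Half-life = ln 2 / λ = 0.6931 / 0.04674 ≈ 14.83 years

t_½ ≈ 14.8 years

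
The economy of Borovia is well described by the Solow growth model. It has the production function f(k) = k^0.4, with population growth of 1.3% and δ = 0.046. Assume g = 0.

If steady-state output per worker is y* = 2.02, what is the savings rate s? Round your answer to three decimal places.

In steady state, investment equals break-even investment: s·k^α = (n + δ)·k.
Since y* = [s/(n + δ)]^(α/(1−α)), we have s/(n + δ) = (y*)^((1−α)/α) = 2.02^1.5 = 2.8710.
Therefore s = 2.8710 × (n + δ) = 2.8710 × 0.059 = 0.1694.

s ≈ 0.169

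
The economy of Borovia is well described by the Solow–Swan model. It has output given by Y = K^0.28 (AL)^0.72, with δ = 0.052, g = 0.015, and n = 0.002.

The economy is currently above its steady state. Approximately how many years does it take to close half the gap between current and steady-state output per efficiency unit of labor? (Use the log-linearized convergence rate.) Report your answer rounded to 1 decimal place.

t_½ ≈ 14.0 years

Near the steady state the convergence rate is λ = (1 − α)(n + g + δ).
λ = (1 − 0.28) × 0.069 = 0.72 × 0.069 = 0.04968
Half-life = ln 2 / λ = 0.6931 / 0.04968 ≈ 13.95 years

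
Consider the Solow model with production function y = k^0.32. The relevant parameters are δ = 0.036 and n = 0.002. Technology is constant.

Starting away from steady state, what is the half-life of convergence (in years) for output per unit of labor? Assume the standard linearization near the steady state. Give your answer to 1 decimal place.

Near the steady state the convergence rate is λ = (1 − α)(n + δ).
λ = (1 − 0.32) × 0.038 = 0.68 × 0.038 = 0.02584
Half-life = ln 2 / λ = 0.6931 / 0.02584 ≈ 26.82 years

about 26.8 years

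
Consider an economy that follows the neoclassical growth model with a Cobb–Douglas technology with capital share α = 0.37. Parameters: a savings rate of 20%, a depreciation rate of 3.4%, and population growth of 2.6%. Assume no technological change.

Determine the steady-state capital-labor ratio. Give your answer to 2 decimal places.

Steady state requires s·f(k) = (n + δ)·k, i.e. s·k^α = (n + δ)·k.
Rearranging, k^(1−α) = s / (n + δ).
k^0.63 = 0.20 / (0.026 + 0.034) = 0.20 / 0.060 = 3.3333
k* = 3.3333^(1/0.63) ≈ 6.7602

k* ≈ 6.76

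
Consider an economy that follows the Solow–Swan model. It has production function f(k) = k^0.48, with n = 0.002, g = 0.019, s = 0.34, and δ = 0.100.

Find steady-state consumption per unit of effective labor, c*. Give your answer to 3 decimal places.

Steady state requires s·f(k) = (n + g + δ)·k, i.e. s·k^α = (n + g + δ)·k.
Rearranging, k^(1−α) = s / (n + g + δ).
k^0.52 = 0.34 / (0.002 + 0.019 + 0.100) = 0.34 / 0.121 = 2.8099
k* = 2.8099^(1/0.52) ≈ 7.2923
y* = (k*)^α = 7.2923^0.48 ≈ 2.5952
c* = (1 − s)·y* = (1 − 0.34) × 2.5952 ≈ 1.7128

c* ≈ 1.713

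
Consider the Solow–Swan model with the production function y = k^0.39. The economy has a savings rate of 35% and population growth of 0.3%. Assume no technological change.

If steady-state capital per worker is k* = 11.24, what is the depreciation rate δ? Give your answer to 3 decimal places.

δ ≈ 0.077

In steady state, investment equals break-even investment: s·k^α = (n + δ)·k.
So s / (n + δ) = (k*)^(1−α) = 11.24^0.61 = 4.3749.
Therefore n + δ = s / 4.3749 = 0.35 / 4.3749 = 0.0800, so δ = 0.0800 − 0.003 = 0.0770.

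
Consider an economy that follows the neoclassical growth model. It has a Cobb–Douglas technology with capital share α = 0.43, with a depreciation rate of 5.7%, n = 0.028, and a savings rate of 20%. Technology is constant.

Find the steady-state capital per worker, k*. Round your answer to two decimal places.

In steady state, investment equals break-even investment: s·k^α = (n + δ)·k.
Rearranging, k^(1−α) = s / (n + δ).
k^0.57 = 0.20 / (0.028 + 0.057) = 0.20 / 0.085 = 2.3529
k* = 2.3529^(1/0.57) ≈ 4.4868

k* = 4.49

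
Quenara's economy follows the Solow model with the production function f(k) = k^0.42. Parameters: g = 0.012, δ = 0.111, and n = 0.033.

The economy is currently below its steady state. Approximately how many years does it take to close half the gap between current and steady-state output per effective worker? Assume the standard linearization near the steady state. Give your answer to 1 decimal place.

t_½ ≈ 7.7 years

Near the steady state the convergence rate is λ = (1 − α)(n + g + δ).
λ = (1 − 0.42) × 0.156 = 0.58 × 0.156 = 0.09048
Half-life = ln 2 / λ = 0.6931 / 0.09048 ≈ 7.66 years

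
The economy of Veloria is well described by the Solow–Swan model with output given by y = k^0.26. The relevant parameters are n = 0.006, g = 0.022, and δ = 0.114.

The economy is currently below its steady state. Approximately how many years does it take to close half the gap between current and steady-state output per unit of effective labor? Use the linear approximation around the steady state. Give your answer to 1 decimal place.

Near the steady state the convergence rate is λ = (1 − α)(n + g + δ).
λ = (1 − 0.26) × 0.142 = 0.74 × 0.142 = 0.10508
Half-life = ln 2 / λ = 0.6931 / 0.10508 ≈ 6.60 years

about 6.6 years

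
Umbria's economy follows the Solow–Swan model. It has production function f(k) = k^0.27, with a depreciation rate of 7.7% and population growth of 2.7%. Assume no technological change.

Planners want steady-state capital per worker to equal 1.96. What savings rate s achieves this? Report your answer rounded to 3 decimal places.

Steady state requires s·f(k) = (n + δ)·k, i.e. s·k^α = (n + δ)·k.
So s / (n + δ) = (k*)^(1−α) = 1.96^0.73 = 1.6344.
Therefore s = 1.6344 × (n + δ) = 1.6344 × 0.104 = 0.1700.

s ≈ 0.170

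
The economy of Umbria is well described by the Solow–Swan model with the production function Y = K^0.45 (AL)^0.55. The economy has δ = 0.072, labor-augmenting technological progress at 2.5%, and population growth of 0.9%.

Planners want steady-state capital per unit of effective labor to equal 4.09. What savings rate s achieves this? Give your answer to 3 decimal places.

At the steady state, Δk = 0, so s·k^α = (n + g + δ)·k.
So s / (n + g + δ) = (k*)^(1−α) = 4.09^0.55 = 2.1699.
Therefore s = 2.1699 × (n + g + δ) = 2.1699 × 0.106 = 0.2300.

s ≈ 0.230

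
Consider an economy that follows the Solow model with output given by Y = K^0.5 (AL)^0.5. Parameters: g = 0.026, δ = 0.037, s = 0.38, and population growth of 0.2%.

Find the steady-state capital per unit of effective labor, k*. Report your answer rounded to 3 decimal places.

k* = 34.178

At the steady state, Δk = 0, so s·k^α = (n + g + δ)·k.
Rearranging, k^(1−α) = s / (n + g + δ).
k^0.5 = 0.38 / (0.002 + 0.026 + 0.037) = 0.38 / 0.065 = 5.8462
k* = 5.8462^(1/0.5) ≈ 34.1781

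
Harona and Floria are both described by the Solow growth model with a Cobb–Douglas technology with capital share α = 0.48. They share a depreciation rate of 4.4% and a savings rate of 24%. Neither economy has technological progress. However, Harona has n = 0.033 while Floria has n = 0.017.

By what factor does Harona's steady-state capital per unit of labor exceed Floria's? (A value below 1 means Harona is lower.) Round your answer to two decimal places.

ratio ≈ 0.64

Steady-state k* = [s/(n + δ)]^(1/(1−α)), so the ratio is [ (s_H/(n + δ)_H) / (s_F/(n + δ)_F) ]^1.9231.
s_H/(n + δ)_H = 0.24/0.077 = 3.1169; s_F/(n + δ)_F = 0.24/0.061 = 3.9344.
Ratio = (3.1169/3.9344)^1.9231 = 0.7922^1.9231 ≈ 0.6389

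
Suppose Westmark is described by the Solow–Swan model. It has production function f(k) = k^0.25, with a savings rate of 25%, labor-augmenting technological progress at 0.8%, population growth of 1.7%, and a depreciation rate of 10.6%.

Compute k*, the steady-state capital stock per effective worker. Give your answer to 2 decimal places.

k* ≈ 2.37

In steady state, investment equals break-even investment: s·k^α = (n + g + δ)·k.
Rearranging, k^(1−α) = s / (n + g + δ).
k^0.75 = 0.25 / (0.017 + 0.008 + 0.106) = 0.25 / 0.131 = 1.9084
k* = 1.9084^(1/0.75) ≈ 2.3672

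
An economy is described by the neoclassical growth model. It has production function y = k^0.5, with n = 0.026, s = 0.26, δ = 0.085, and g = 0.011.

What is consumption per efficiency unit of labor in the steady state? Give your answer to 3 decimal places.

At the steady state, Δk = 0, so s·k^α = (n + g + δ)·k.
Dividing both sides by k: k^(1−α) = s / (n + g + δ).
k^0.5 = 0.26 / (0.026 + 0.011 + 0.085) = 0.26 / 0.122 = 2.1311
k* = 2.1311^(1/0.5) ≈ 4.5416
y* = (k*)^α = 4.5416^0.5 ≈ 2.1311
c* = (1 − s)·y* = (1 − 0.26) × 2.1311 ≈ 1.5770

c* ≈ 1.577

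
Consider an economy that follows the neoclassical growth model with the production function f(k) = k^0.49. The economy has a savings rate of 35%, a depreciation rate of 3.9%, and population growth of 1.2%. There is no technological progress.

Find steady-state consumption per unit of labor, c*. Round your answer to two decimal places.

Steady state requires s·f(k) = (n + δ)·k, i.e. s·k^α = (n + δ)·k.
Dividing both sides by k: k^(1−α) = s / (n + δ).
k^0.51 = 0.35 / (0.012 + 0.039) = 0.35 / 0.051 = 6.8627
k* = 6.8627^(1/0.51) ≈ 43.6703
y* = (k*)^α = 43.6703^0.49 ≈ 6.3634
c* = (1 − s)·y* = (1 − 0.35) × 6.3634 ≈ 4.1362

c* = 4.14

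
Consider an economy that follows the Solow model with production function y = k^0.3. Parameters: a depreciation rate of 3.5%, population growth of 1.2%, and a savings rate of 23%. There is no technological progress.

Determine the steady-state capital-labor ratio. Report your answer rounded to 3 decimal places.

In steady state, investment equals break-even investment: s·k^α = (n + δ)·k.
Dividing both sides by k: k^(1−α) = s / (n + δ).
k^0.7 = 0.23 / (0.012 + 0.035) = 0.23 / 0.047 = 4.8936
k* = 4.8936^(1/0.7) ≈ 9.6646

k* ≈ 9.665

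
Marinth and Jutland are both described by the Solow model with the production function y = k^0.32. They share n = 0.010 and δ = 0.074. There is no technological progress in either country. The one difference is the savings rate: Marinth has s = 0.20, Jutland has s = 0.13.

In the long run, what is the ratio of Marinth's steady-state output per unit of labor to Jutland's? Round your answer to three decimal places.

y*_M / y*_J ≈ 1.225

Steady-state y* = [s/(n + δ)]^(α/(1−α)), so the ratio is [ (s_M/(n + δ)_M) / (s_J/(n + δ)_J) ]^0.4706.
s_M/(n + δ)_M = 0.20/0.084 = 2.3810; s_J/(n + δ)_J = 0.13/0.084 = 1.5476.
Ratio = (2.3810/1.5476)^0.4706 = 1.5385^0.4706 ≈ 1.2248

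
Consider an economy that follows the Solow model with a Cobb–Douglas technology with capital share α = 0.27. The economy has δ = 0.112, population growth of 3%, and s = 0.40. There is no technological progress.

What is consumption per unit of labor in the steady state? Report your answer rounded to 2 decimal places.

Steady state requires s·f(k) = (n + δ)·k, i.e. s·k^α = (n + δ)·k.
Dividing both sides by k: k^(1−α) = s / (n + δ).
k^0.73 = 0.40 / (0.030 + 0.112) = 0.40 / 0.142 = 2.8169
k* = 2.8169^(1/0.73) ≈ 4.1317
y* = (k*)^α = 4.1317^0.27 ≈ 1.4667
c* = (1 − s)·y* = (1 − 0.40) × 1.4667 ≈ 0.8800

c* = 0.88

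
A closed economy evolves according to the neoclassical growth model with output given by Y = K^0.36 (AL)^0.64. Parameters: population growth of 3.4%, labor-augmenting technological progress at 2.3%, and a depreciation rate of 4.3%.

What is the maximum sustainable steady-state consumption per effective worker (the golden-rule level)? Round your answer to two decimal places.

c_gold ≈ 1.32

At the golden rule, f'(k) = n + g + δ, so α·k^(α−1) = n + g + δ and k_gold = (α/(n + g + δ))^(1/(1−α)).
k_gold = (0.36/0.100)^(1/0.64) = 3.6000^1.5625 ≈ 7.3998
c_gold = f(k_gold) − (n + g + δ)·k_gold = 2.0555 − 0.100×7.3998 ≈ 1.3155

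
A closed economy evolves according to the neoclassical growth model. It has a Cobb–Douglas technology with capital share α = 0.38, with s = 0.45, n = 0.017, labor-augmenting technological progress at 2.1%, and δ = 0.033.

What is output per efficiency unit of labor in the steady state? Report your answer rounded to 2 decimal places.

y* = 3.10

Steady state requires s·f(k) = (n + g + δ)·k, i.e. s·k^α = (n + g + δ)·k.
Rearranging, k^(1−α) = s / (n + g + δ).
k^0.62 = 0.45 / (0.017 + 0.021 + 0.033) = 0.45 / 0.071 = 6.3380
k* = 6.3380^(1/0.62) ≈ 19.6549
y* = (k*)^α = 19.6549^0.38 ≈ 3.1011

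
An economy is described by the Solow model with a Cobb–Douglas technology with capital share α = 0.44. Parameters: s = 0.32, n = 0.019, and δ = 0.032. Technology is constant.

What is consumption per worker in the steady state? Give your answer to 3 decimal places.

Steady state requires s·f(k) = (n + δ)·k, i.e. s·k^α = (n + δ)·k.
Rearranging, k^(1−α) = s / (n + δ).
k^0.56 = 0.32 / (0.019 + 0.032) = 0.32 / 0.051 = 6.2745
k* = 6.2745^(1/0.56) ≈ 26.5612
y* = (k*)^α = 26.5612^0.44 ≈ 4.2332
c* = (1 − s)·y* = (1 − 0.32) × 4.2332 ≈ 2.8786

c* ≈ 2.879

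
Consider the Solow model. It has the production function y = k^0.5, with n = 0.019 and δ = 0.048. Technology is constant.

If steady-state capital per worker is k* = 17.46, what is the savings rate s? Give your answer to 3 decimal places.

s ≈ 0.280

Steady state requires s·f(k) = (n + δ)·k, i.e. s·k^α = (n + δ)·k.
So s / (n + δ) = (k*)^(1−α) = 17.46^0.5 = 4.1785.
Therefore s = 4.1785 × (n + δ) = 4.1785 × 0.067 = 0.2800.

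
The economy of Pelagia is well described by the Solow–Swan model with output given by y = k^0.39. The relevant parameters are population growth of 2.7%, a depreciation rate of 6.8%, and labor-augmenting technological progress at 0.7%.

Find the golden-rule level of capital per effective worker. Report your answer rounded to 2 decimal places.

k_gold ≈ 9.01

The golden rule sets f'(k) = n + g + δ, i.e. α·k^(α−1) = n + g + δ.
So k^(1−α) = α / (n + g + δ) = 0.39 / 0.102 = 3.8235.
k_gold = 3.8235^(1/0.61) ≈ 9.0127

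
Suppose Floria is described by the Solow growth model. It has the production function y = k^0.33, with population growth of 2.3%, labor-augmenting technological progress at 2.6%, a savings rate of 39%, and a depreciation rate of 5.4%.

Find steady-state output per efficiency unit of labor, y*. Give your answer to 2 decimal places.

y* = 1.93

At the steady state, Δk = 0, so s·k^α = (n + g + δ)·k.
Rearranging, k^(1−α) = s / (n + g + δ).
k^0.67 = 0.39 / (0.023 + 0.026 + 0.054) = 0.39 / 0.103 = 3.7864
k* = 3.7864^(1/0.67) ≈ 7.2950
y* = (k*)^α = 7.2950^0.33 ≈ 1.9266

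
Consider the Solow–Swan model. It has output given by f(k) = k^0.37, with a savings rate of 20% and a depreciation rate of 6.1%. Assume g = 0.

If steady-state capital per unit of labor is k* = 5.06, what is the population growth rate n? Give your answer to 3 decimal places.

Steady state requires s·f(k) = (n + δ)·k, i.e. s·k^α = (n + δ)·k.
So s / (n + δ) = (k*)^(1−α) = 5.06^0.63 = 2.7772.
Therefore n + δ = s / 2.7772 = 0.20 / 2.7772 = 0.0720, so n = 0.0720 − 0.061 = 0.0110.

n ≈ 0.011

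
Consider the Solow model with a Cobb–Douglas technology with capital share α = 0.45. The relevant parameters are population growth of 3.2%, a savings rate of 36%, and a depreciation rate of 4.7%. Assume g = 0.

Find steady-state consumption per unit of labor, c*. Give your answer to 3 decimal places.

c* ≈ 2.214

In steady state, investment equals break-even investment: s·k^α = (n + δ)·k.
Dividing both sides by k: k^(1−α) = s / (n + δ).
k^0.55 = 0.36 / (0.032 + 0.047) = 0.36 / 0.079 = 4.5570
k* = 4.5570^(1/0.55) ≈ 15.7615
y* = (k*)^α = 15.7615^0.45 ≈ 3.4587
c* = (1 − s)·y* = (1 − 0.36) × 3.4587 ≈ 2.2136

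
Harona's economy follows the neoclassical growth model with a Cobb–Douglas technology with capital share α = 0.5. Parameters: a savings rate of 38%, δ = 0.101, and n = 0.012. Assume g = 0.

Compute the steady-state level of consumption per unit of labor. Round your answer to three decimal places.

Steady state requires s·f(k) = (n + δ)·k, i.e. s·k^α = (n + δ)·k.
Dividing both sides by k: k^(1−α) = s / (n + δ).
k^0.5 = 0.38 / (0.012 + 0.101) = 0.38 / 0.113 = 3.3628
k* = 3.3628^(1/0.5) ≈ 11.3084
y* = (k*)^α = 11.3084^0.5 ≈ 3.3628
c* = (1 − s)·y* = (1 − 0.38) × 3.3628 ≈ 2.0849

c* ≈ 2.085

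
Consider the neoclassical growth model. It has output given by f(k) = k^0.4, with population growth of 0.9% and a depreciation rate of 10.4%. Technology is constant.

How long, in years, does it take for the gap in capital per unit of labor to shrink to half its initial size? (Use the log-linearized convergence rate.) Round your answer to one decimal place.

half-life ≈ 10.2 years

Near the steady state the convergence rate is λ = (1 − α)(n + δ).
λ = (1 − 0.4) × 0.113 = 0.6 × 0.113 = 0.0678
Half-life = ln 2 / λ = 0.6931 / 0.0678 ≈ 10.22 years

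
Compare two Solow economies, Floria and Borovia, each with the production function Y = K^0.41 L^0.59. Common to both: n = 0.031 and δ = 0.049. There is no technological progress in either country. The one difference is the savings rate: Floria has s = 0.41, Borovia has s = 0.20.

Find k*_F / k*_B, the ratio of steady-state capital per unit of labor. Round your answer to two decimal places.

k*_F / k*_B ≈ 3.38

Steady-state k* = [s/(n + δ)]^(1/(1−α)), so the ratio is [ (s_F/(n + δ)_F) / (s_B/(n + δ)_B) ]^1.6949.
s_F/(n + δ)_F = 0.41/0.080 = 5.1250; s_B/(n + δ)_B = 0.20/0.080 = 2.5000.
Ratio = (5.1250/2.5000)^1.6949 = 2.0500^1.6949 ≈ 3.3759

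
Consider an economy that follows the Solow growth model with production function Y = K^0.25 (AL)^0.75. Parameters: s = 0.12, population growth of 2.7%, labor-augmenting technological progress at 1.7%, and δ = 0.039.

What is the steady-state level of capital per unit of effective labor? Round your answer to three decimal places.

At the steady state, Δk = 0, so s·k^α = (n + g + δ)·k.
Dividing both sides by k: k^(1−α) = s / (n + g + δ).
k^0.75 = 0.12 / (0.027 + 0.017 + 0.039) = 0.12 / 0.083 = 1.4458
k* = 1.4458^(1/0.75) ≈ 1.6348

k* = 1.635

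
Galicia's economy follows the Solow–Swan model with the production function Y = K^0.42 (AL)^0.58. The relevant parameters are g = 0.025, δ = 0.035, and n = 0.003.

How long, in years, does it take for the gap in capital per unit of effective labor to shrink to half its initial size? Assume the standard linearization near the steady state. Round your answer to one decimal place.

about 19.0 years

Near the steady state the convergence rate is λ = (1 − α)(n + g + δ).
λ = (1 − 0.42) × 0.063 = 0.58 × 0.063 = 0.03654
Half-life = ln 2 / λ = 0.6931 / 0.03654 ≈ 18.97 years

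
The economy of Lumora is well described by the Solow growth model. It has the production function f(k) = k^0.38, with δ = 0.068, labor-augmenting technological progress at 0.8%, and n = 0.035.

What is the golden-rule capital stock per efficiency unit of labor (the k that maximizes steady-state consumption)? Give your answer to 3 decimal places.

The golden rule sets f'(k) = n + g + δ, i.e. α·k^(α−1) = n + g + δ.
So k^(1−α) = α / (n + g + δ) = 0.38 / 0.111 = 3.4234.
k_gold = 3.4234^(1/0.62) ≈ 7.2783

k_gold ≈ 7.278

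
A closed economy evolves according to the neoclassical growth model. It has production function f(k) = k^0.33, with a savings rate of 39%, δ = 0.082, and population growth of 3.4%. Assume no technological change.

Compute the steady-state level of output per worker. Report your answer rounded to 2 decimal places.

In steady state, investment equals break-even investment: s·k^α = (n + δ)·k.
Dividing both sides by k: k^(1−α) = s / (n + δ).
k^0.67 = 0.39 / (0.034 + 0.082) = 0.39 / 0.116 = 3.3621
k* = 3.3621^(1/0.67) ≈ 6.1092
y* = (k*)^α = 6.1092^0.33 ≈ 1.8171

y* = 1.82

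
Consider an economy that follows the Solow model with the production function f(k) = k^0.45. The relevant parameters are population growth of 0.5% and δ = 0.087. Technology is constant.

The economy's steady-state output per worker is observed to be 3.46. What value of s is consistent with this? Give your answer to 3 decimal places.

s ≈ 0.419

At the steady state, Δk = 0, so s·k^α = (n + δ)·k.
Since y* = [s/(n + δ)]^(α/(1−α)), we have s/(n + δ) = (y*)^((1−α)/α) = 3.46^1.2222 = 4.5589.
Therefore s = 4.5589 × (n + δ) = 4.5589 × 0.092 = 0.4194.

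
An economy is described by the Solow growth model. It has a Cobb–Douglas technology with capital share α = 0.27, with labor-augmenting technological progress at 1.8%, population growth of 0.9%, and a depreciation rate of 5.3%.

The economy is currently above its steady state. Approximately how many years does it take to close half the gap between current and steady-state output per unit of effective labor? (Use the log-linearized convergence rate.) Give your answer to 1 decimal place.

Near the steady state the convergence rate is λ = (1 − α)(n + g + δ).
λ = (1 − 0.27) × 0.080 = 0.73 × 0.080 = 0.0584
Half-life = ln 2 / λ = 0.6931 / 0.0584 ≈ 11.87 years

half-life ≈ 11.9 years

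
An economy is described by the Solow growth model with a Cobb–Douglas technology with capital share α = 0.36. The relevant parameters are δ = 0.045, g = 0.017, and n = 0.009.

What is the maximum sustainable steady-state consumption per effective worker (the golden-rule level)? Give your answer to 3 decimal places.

c_gold ≈ 1.595

At the golden rule, f'(k) = n + g + δ, so α·k^(α−1) = n + g + δ and k_gold = (α/(n + g + δ))^(1/(1−α)).
k_gold = (0.36/0.071)^(1/0.64) = 5.0704^1.5625 ≈ 12.6365
c_gold = f(k_gold) − (n + g + δ)·k_gold = 2.4922 − 0.071×12.6365 ≈ 1.5950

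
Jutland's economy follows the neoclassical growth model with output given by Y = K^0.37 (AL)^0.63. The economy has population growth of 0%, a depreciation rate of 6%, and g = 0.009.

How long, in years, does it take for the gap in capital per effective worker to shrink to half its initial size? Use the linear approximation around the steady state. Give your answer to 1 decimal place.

about 15.9 years

Near the steady state the convergence rate is λ = (1 − α)(n + g + δ).
λ = (1 − 0.37) × 0.069 = 0.63 × 0.069 = 0.04347
Half-life = ln 2 / λ = 0.6931 / 0.04347 ≈ 15.94 years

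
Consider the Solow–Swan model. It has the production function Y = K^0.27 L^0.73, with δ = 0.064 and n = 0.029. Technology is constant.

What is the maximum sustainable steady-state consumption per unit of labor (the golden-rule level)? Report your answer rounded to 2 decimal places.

c_gold ≈ 1.08

At the golden rule, f'(k) = n + δ, so α·k^(α−1) = n + δ and k_gold = (α/(n + δ))^(1/(1−α)).
k_gold = (0.27/0.093)^(1/0.73) = 2.9032^1.3699 ≈ 4.3062
c_gold = f(k_gold) − (n + δ)·k_gold = 1.4832 − 0.093×4.3062 ≈ 1.0827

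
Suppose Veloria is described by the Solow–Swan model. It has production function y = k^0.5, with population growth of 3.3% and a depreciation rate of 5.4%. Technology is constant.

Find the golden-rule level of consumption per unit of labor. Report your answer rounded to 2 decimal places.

At the golden rule, f'(k) = n + δ, so α·k^(α−1) = n + δ and k_gold = (α/(n + δ))^(1/(1−α)).
k_gold = (0.5/0.087)^(1/0.5) = 5.7471^2 ≈ 33.0292
c_gold = f(k_gold) − (n + δ)·k_gold = 5.7471 − 0.087×33.0292 ≈ 2.8736

c_gold ≈ 2.87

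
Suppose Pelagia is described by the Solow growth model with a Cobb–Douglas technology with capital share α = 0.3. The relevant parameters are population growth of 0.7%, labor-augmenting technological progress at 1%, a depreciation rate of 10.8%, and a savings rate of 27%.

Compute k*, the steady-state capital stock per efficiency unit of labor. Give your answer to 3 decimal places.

In steady state, investment equals break-even investment: s·k^α = (n + g + δ)·k.
Dividing both sides by k: k^(1−α) = s / (n + g + δ).
k^0.7 = 0.27 / (0.007 + 0.010 + 0.108) = 0.27 / 0.125 = 2.1600
k* = 2.1600^(1/0.7) ≈ 3.0046

k* ≈ 3.005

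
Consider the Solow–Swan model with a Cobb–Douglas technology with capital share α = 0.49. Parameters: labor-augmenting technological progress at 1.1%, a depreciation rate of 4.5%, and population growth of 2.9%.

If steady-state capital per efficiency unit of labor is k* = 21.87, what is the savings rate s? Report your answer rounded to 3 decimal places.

s ≈ 0.410

In steady state, investment equals break-even investment: s·k^α = (n + g + δ)·k.
So s / (n + g + δ) = (k*)^(1−α) = 21.87^0.51 = 4.8231.
Therefore s = 4.8231 × (n + g + δ) = 4.8231 × 0.085 = 0.4100.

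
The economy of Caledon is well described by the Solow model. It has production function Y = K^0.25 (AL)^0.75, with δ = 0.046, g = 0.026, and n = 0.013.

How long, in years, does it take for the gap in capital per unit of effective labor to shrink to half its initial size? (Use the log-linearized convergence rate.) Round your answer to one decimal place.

Near the steady state the convergence rate is λ = (1 − α)(n + g + δ).
λ = (1 − 0.25) × 0.085 = 0.75 × 0.085 = 0.06375
Half-life = ln 2 / λ = 0.6931 / 0.06375 ≈ 10.87 years

half-life ≈ 10.9 years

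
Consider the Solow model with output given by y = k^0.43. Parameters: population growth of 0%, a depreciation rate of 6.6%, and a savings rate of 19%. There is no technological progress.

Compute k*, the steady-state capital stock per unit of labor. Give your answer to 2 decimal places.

At the steady state, Δk = 0, so s·k^α = (n + δ)·k.
Dividing both sides by k: k^(1−α) = s / (n + δ).
k^0.57 = 0.19 / (0.000 + 0.066) = 0.19 / 0.066 = 2.8788
k* = 2.8788^(1/0.57) ≈ 6.3920

k* = 6.39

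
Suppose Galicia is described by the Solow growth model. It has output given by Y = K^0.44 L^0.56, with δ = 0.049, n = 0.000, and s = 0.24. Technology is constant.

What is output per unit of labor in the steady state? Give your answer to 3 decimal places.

y* ≈ 3.485

In steady state, investment equals break-even investment: s·k^α = (n + δ)·k.
Rearranging, k^(1−α) = s / (n + δ).
k^0.56 = 0.24 / (0.000 + 0.049) = 0.24 / 0.049 = 4.8980
k* = 4.8980^(1/0.56) ≈ 17.0678
y* = (k*)^α = 17.0678^0.44 ≈ 3.4846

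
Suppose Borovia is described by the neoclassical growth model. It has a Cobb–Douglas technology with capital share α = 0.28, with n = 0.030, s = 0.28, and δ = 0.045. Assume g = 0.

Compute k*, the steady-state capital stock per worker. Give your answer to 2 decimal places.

At the steady state, Δk = 0, so s·k^α = (n + δ)·k.
Rearranging, k^(1−α) = s / (n + δ).
k^0.72 = 0.28 / (0.030 + 0.045) = 0.28 / 0.075 = 3.7333
k* = 3.7333^(1/0.72) ≈ 6.2312

k* ≈ 6.23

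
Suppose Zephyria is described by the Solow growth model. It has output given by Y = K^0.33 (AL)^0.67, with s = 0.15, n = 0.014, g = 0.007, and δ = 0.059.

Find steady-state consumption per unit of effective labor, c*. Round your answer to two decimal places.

Steady state requires s·f(k) = (n + g + δ)·k, i.e. s·k^α = (n + g + δ)·k.
Rearranging, k^(1−α) = s / (n + g + δ).
k^0.67 = 0.15 / (0.014 + 0.007 + 0.059) = 0.15 / 0.080 = 1.8750
k* = 1.8750^(1/0.67) ≈ 2.5554
y* = (k*)^α = 2.5554^0.33 ≈ 1.3629
c* = (1 − s)·y* = (1 − 0.15) × 1.3629 ≈ 1.1585

c* ≈ 1.16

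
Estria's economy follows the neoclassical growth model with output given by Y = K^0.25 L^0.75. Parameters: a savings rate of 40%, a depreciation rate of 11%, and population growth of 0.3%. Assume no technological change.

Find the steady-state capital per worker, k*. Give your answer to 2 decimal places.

In steady state, investment equals break-even investment: s·k^α = (n + δ)·k.
Rearranging, k^(1−α) = s / (n + δ).
k^0.75 = 0.40 / (0.003 + 0.110) = 0.40 / 0.113 = 3.5398
k* = 3.5398^(1/0.75) ≈ 5.3948

k* ≈ 5.39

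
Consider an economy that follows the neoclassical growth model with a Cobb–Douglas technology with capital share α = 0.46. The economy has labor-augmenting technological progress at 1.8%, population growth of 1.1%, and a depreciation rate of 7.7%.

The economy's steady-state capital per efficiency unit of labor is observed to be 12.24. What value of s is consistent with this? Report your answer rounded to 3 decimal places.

At the steady state, Δk = 0, so s·k^α = (n + g + δ)·k.
So s / (n + g + δ) = (k*)^(1−α) = 12.24^0.54 = 3.8672.
Therefore s = 3.8672 × (n + g + δ) = 3.8672 × 0.106 = 0.4099.

s ≈ 0.410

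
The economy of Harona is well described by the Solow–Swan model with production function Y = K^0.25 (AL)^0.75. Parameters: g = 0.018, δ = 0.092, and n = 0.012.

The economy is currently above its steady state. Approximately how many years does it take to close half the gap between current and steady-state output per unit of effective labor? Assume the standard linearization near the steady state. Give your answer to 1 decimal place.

t_½ ≈ 7.6 years

Near the steady state the convergence rate is λ = (1 − α)(n + g + δ).
λ = (1 − 0.25) × 0.122 = 0.75 × 0.122 = 0.0915
Half-life = ln 2 / λ = 0.6931 / 0.0915 ≈ 7.57 years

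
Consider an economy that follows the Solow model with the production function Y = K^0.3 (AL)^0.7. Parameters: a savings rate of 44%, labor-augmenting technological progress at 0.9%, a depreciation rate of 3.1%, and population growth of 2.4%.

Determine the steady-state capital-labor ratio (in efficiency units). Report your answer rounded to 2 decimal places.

In steady state, investment equals break-even investment: s·k^α = (n + g + δ)·k.
Dividing both sides by k: k^(1−α) = s / (n + g + δ).
k^0.7 = 0.44 / (0.024 + 0.009 + 0.031) = 0.44 / 0.064 = 6.8750
k* = 6.8750^(1/0.7) ≈ 15.7074

k* = 15.71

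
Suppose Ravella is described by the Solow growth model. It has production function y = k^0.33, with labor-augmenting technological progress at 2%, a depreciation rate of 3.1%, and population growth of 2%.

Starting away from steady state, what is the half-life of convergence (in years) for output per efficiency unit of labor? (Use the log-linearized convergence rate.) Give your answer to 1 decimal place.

Near the steady state the convergence rate is λ = (1 − α)(n + g + δ).
λ = (1 − 0.33) × 0.071 = 0.67 × 0.071 = 0.04757
Half-life = ln 2 / λ = 0.6931 / 0.04757 ≈ 14.57 years

half-life ≈ 14.6 years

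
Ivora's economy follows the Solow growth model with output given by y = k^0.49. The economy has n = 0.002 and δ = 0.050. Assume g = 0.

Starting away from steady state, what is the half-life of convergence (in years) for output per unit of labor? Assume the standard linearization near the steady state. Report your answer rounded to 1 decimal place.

Near the steady state the convergence rate is λ = (1 − α)(n + δ).
λ = (1 − 0.49) × 0.052 = 0.51 × 0.052 = 0.02652
Half-life = ln 2 / λ = 0.6931 / 0.02652 ≈ 26.13 years

t_½ ≈ 26.1 years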